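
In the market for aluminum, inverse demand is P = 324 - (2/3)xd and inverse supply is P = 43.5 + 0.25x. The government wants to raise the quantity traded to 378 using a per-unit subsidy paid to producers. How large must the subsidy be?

At x = 378, from the demand curve buyers pay Pb = 324 − (2/3)·378 = 72; from the supply curve sellers need Ps = 43.5 + 0.25·378 = 138.
The subsidy must fill the gap: s = Ps − Pb = 138 − 72 = 66.

Required subsidy s = 66 per unit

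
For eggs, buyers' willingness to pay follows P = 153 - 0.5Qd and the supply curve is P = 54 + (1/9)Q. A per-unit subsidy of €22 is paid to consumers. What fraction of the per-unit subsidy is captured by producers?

Producer share = 2/11

Pre-subsidy: 153 - 0.5Q = 54 + (1/9)Q gives Q* = 162 and P* = 72.
With the rebate, buyers effectively pay Pb = Ps − 22, where Ps is the price sellers receive.
On the curves, Pb = 153 - 0.5Q and Ps = 54 + (1/9)Q; the wedge Ps − Pb = 22 gives 54 + (1/9)Q − (153 - 0.5Q) = 22, so Q' = 198.
Then Pb = 153 − 0.5·198 = 54 and Ps = 54 + (1/9)·198 = 76.
Buyers' price falls by P* − Pb = 72 − 54 = 18; sellers' price rises by Ps − P* = 76 − 72 = 4.
So producers capture 4/22 = 2/11 of each unit of subsidy.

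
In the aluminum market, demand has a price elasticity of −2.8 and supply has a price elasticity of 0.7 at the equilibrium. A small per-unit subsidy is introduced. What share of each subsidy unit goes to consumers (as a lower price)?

For a small subsidy around the equilibrium, the benefit split depends on the relative slopes, which at a point are proportional to the elasticities.
Buyer share = εs/(εs + |εd|) = 0.7/(0.7 + 2.8) = 0.2; seller share = |εd|/(εs + |εd|) = 0.8.

Consumer share = 0.2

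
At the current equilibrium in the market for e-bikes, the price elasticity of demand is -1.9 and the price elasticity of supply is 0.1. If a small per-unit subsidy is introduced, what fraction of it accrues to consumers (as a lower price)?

Consumer share = 0.05

For a small subsidy around the equilibrium, the benefit split depends on the relative slopes, which at a point are proportional to the elasticities.
Buyer share = εs/(εs + |εd|) = 0.1/(0.1 + 1.9) = 0.05; seller share = |εd|/(εs + |εd|) = 0.95.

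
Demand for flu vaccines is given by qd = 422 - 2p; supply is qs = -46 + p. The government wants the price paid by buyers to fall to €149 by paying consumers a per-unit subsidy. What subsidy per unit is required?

At a buyer price of 149, quantity demanded is 422 − 2·149 = 124.
Sellers supply 124 only when they receive ps with -46 + 1·ps = 124, i.e. ps = 170.
s = ps − pb = 170 − 149 = 21.

Required subsidy s = €21 per unit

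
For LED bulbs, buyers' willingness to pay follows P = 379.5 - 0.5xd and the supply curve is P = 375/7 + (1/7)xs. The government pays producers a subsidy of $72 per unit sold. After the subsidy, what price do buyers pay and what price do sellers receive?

Pre-subsidy: 379.5 - 0.5x = 375/7 + (1/7)x gives x* = 507 and P* = 126.
With the subsidy, sellers receive Ps = Pb + 72 for each unit, where Pb is the price buyers pay.
On the curves, Pb = 379.5 - 0.5x and Ps = 375/7 + (1/7)x; the wedge Ps − Pb = 72 gives 375/7 + (1/7)x − (379.5 - 0.5x) = 72, so x' = 619.
Then Pb = 379.5 − 0.5·619 = 70 and Ps = 375/7 + (1/7)·619 = 142.

Buyers pay $70; sellers receive $142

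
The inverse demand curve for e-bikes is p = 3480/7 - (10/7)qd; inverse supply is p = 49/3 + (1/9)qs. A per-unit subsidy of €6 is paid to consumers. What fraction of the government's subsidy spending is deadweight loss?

DWL / government spending = 63/10223

Pre-subsidy: 3480/7 - (10/7)q = 49/3 + (1/9)q gives q* = 30291/97 and p* = 4950/97.
With the rebate, buyers effectively pay pb = ps − 6, where ps is the price sellers receive.
On the curves, pb = 3480/7 - (10/7)q and ps = 49/3 + (1/9)q; the wedge ps − pb = 6 gives 49/3 + (1/9)q − (3480/7 - (10/7)q) = 6, so q' = 30669/97.
Then pb = 3480/7 − (10/7)·(30669/97) = 4410/97 and ps = 49/3 + (1/9)·(30669/97) = 4992/97.
ΔCS = ½(30291/97 + 30669/97)(4950/97 − 4410/97) = 16459200/9409; ΔPS = ½(30291/97 + 30669/97)(4992/97 − 4950/97) = 1280160/9409.
Government spending = 6 × 30669/97 = 184014/97.
DWL = ½ × 6 × (30669/97 − 30291/97) = 1134/97; fraction = (1134/97) / (184014/97) = 63/10223.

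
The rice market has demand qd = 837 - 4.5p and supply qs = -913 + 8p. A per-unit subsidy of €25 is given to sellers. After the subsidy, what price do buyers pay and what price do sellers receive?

Pre-subsidy: 837 - 4.5p = -913 + 8p gives p* = 140, q* = 207.
With the subsidy, sellers receive ps = pb + 25 for each unit, where pb is the price buyers pay.
Supply in terms of pb becomes qs = -913 + 8(pb + 25) = -713 + 8pb. Setting this equal to demand: 837 - 4.5pb = -713 + 8pb, so pb = 124.
Sellers receive ps = 124 + 25 = 149; q' = 837 − 4.5·124 = 279.

Buyers pay €124; sellers receive €149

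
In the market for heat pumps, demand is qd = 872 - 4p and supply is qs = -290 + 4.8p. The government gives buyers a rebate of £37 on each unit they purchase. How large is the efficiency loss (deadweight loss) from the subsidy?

Deadweight loss = 16428/11

Pre-subsidy: 872 - 4p = -290 + 4.8p gives p* = 2905/22, q* = 3782/11.
With the rebate, buyers effectively pay pb = ps − 37, where ps is the price sellers receive.
Demand in terms of ps becomes qd = 872 − 4(ps − 37) = 1020 - 4ps. Setting this equal to supply: 1020 - 4ps = -290 + 4.8ps, so ps = 3275/22.
Buyers pay pb = 3275/22 − 37 = 2461/22; q' = -290 + 4.8·(3275/22) = 4670/11.
The subsidy expands output by 4670/11 − 3782/11 = 888/11 past the efficient level; on those units the gap between marginal cost and willingness to pay runs from 0 up to 37.
DWL = ½ × 37 × 888/11 = 16428/11.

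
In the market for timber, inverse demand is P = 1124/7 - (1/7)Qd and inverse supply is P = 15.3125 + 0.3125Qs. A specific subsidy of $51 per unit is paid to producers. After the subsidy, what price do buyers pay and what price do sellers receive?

Buyers pay $99; sellers receive $150

Pre-subsidy: 1124/7 - (1/7)Q = 15.3125 + 0.3125Q gives Q* = 319 and P* = 115.
With the subsidy, sellers receive Ps = Pb + 51 for each unit, where Pb is the price buyers pay.
On the curves, Pb = 1124/7 - (1/7)Q and Ps = 15.3125 + 0.3125Q; the wedge Ps − Pb = 51 gives 15.3125 + 0.3125Q − (1124/7 - (1/7)Q) = 51, so Q' = 431.
Then Pb = 1124/7 − (1/7)·431 = 99 and Ps = 15.3125 + 0.3125·431 = 150.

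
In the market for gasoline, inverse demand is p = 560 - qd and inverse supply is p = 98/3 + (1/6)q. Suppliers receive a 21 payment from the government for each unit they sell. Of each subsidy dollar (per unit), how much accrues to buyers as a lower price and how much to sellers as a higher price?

Buyers gain 18 per unit; sellers gain 3 per unit

Pre-subsidy: 560 - q = 98/3 + (1/6)q gives q* = 452 and p* = 108.
With the subsidy, sellers receive ps = pb + 21 for each unit, where pb is the price buyers pay.
On the curves, pb = 560 - q and ps = 98/3 + (1/6)q; the wedge ps − pb = 21 gives 98/3 + (1/6)q − (560 - q) = 21, so q' = 470.
Then pb = 560 − 1·470 = 90 and ps = 98/3 + (1/6)·470 = 111.
Buyers' price falls by p* − pb = 108 − 90 = 18; sellers' price rises by ps − p* = 111 − 108 = 3.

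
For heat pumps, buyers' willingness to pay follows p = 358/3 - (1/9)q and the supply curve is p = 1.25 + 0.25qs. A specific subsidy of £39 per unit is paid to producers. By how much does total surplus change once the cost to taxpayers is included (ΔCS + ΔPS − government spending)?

Pre-subsidy: 358/3 - (1/9)q = 1.25 + 0.25q gives q* = 327 and p* = 83.
With the subsidy, sellers receive ps = pb + 39 for each unit, where pb is the price buyers pay.
On the curves, pb = 358/3 - (1/9)q and ps = 1.25 + 0.25q; the wedge ps − pb = 39 gives 1.25 + 0.25q − (358/3 - (1/9)q) = 39, so q' = 435.
Then pb = 358/3 − (1/9)·435 = 71 and ps = 1.25 + 0.25·435 = 110.
ΔCS = ½(327 + 435)(83 − 71) = 4572; ΔPS = ½(327 + 435)(110 − 83) = 10287.
Government spending = 39 × 435 = 16965.
Net change = 4572 + 10287 − 16965 = -2106. The loss equals the DWL triangle ½·39·108.

Net change in total surplus = -£2106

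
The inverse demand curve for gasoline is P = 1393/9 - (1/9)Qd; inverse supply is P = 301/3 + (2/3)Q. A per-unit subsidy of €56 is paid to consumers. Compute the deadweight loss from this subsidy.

Pre-subsidy: 1393/9 - (1/9)Q = 301/3 + (2/3)Q gives Q* = 70 and P* = 147.
With the rebate, buyers effectively pay Pb = Ps − 56, where Ps is the price sellers receive.
On the curves, Pb = 1393/9 - (1/9)Q and Ps = 301/3 + (2/3)Q; the wedge Ps − Pb = 56 gives 301/3 + (2/3)Q − (1393/9 - (1/9)Q) = 56, so Q' = 142.
Then Pb = 1393/9 − (1/9)·142 = 139 and Ps = 301/3 + (2/3)·142 = 195.
The subsidy expands output by 142 − 70 = 72 past the efficient level; on those units the gap between marginal cost and willingness to pay runs from 0 up to 56.
DWL = ½ × 56 × 72 = 2016.

Deadweight loss = €2016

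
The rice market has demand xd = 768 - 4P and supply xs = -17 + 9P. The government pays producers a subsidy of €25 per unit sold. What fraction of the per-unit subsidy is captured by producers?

Pre-subsidy: 768 - 4P = -17 + 9P gives P* = 785/13, x* = 6844/13.
With the subsidy, sellers receive Ps = Pb + 25 for each unit, where Pb is the price buyers pay.
Supply in terms of Pb becomes xs = -17 + 9(Pb + 25) = 208 + 9Pb. Setting this equal to demand: 768 - 4Pb = 208 + 9Pb, so Pb = 560/13.
Sellers receive Ps = 560/13 + 25 = 885/13; x' = 768 − 4·(560/13) = 7744/13.
Buyers' price falls by P* − Pb = 785/13 − 560/13 = 225/13; sellers' price rises by Ps − P* = 885/13 − 785/13 = 100/13.
So producers capture (100/13)/25 = 4/13 of each unit of subsidy.

Producer share = 4/13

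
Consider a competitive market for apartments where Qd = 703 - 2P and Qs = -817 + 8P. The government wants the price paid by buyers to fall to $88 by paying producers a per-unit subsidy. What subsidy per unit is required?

Required subsidy s = $80 per unit

At a buyer price of 88, quantity demanded is 703 − 2·88 = 527.
Sellers supply 527 only when they receive Ps with -817 + 8·Ps = 527, i.e. Ps = 168.
s = Ps − Pb = 168 − 88 = 80.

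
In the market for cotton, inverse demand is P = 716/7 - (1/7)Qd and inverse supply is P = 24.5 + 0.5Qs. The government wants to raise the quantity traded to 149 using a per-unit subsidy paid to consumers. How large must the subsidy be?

At Q = 149, from the demand curve buyers pay Pb = 716/7 − (1/7)·149 = 81; from the supply curve sellers need Ps = 24.5 + 0.5·149 = 99.
The subsidy must fill the gap: s = Ps − Pb = 99 − 81 = 18.

Required subsidy s = 18 per unit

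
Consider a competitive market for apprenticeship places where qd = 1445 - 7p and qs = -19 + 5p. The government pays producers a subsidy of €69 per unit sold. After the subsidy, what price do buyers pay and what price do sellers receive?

Pre-subsidy: 1445 - 7p = -19 + 5p gives p* = 122, q* = 591.
With the subsidy, sellers receive ps = pb + 69 for each unit, where pb is the price buyers pay.
Supply in terms of pb becomes qs = -19 + 5(pb + 69) = 326 + 5pb. Setting this equal to demand: 1445 - 7pb = 326 + 5pb, so pb = 93.25.
Sellers receive ps = 93.25 + 69 = 162.25; q' = 1445 − 7·93.25 = 792.25.

Buyers pay €93.25; sellers receive €162.25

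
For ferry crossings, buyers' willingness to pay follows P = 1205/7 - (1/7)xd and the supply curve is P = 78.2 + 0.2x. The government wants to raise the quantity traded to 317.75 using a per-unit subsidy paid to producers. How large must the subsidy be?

Required subsidy s = 15 per unit

At x = 317.75, from the demand curve buyers pay Pb = 1205/7 − (1/7)·317.75 = 126.75; from the supply curve sellers need Ps = 78.2 + 0.2·317.75 = 141.75.
The subsidy must fill the gap: s = Ps − Pb = 141.75 − 126.75 = 15.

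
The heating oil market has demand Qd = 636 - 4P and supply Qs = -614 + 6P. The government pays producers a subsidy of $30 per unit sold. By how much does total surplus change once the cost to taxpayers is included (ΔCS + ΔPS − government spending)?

Net change in total surplus = -$1080

Pre-subsidy: 636 - 4P = -614 + 6P gives P* = 125, Q* = 136.
With the subsidy, sellers receive Ps = Pb + 30 for each unit, where Pb is the price buyers pay.
Supply in terms of Pb becomes Qs = -614 + 6(Pb + 30) = -434 + 6Pb. Setting this equal to demand: 636 - 4Pb = -434 + 6Pb, so Pb = 107.
Sellers receive Ps = 107 + 30 = 137; Q' = 636 − 4·107 = 208.
ΔCS = ½(136 + 208)(125 − 107) = 3096; ΔPS = ½(136 + 208)(137 − 125) = 2064.
Government spending = 30 × 208 = 6240.
Net change = 3096 + 2064 − 6240 = -1080. The loss equals the DWL triangle ½·30·72.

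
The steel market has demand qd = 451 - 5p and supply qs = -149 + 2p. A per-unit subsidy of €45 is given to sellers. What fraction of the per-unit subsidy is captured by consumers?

Consumer share = 2/7

Pre-subsidy: 451 - 5p = -149 + 2p gives p* = 600/7, q* = 157/7.
With the subsidy, sellers receive ps = pb + 45 for each unit, where pb is the price buyers pay.
Supply in terms of pb becomes qs = -149 + 2(pb + 45) = -59 + 2pb. Setting this equal to demand: 451 - 5pb = -59 + 2pb, so pb = 510/7.
Sellers receive ps = 510/7 + 45 = 825/7; q' = 451 − 5·(510/7) = 607/7.
Buyers' price falls by p* − pb = 600/7 − 510/7 = 90/7; sellers' price rises by ps − p* = 825/7 − 600/7 = 225/7.
So consumers capture (90/7)/45 = 2/7 of each unit of subsidy.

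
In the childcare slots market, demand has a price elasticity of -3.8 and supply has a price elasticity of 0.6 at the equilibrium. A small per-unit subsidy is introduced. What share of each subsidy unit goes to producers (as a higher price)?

Producer share = 19/22

For a small subsidy around the equilibrium, the benefit split depends on the relative slopes, which at a point are proportional to the elasticities.
Buyer share = εs/(εs + |εd|) = 0.6/(0.6 + 3.8) = 3/22; seller share = |εd|/(εs + |εd|) = 19/22.
So producers capture 19/22 of the subsidy.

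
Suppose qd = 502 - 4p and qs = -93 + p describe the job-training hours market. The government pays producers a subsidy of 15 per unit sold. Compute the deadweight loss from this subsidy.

Deadweight loss = 90

Pre-subsidy: 502 - 4p = -93 + p gives p* = 119, q* = 26.
With the subsidy, sellers receive ps = pb + 15 for each unit, where pb is the price buyers pay.
Supply in terms of pb becomes qs = -93 + 1(pb + 15) = -78 + pb. Setting this equal to demand: 502 - 4pb = -78 + pb, so pb = 116.
Sellers receive ps = 116 + 15 = 131; q' = 502 − 4·116 = 38.
The subsidy expands output by 38 − 26 = 12 past the efficient level; on those units the gap between marginal cost and willingness to pay runs from 0 up to 15.
DWL = ½ × 15 × 12 = 90.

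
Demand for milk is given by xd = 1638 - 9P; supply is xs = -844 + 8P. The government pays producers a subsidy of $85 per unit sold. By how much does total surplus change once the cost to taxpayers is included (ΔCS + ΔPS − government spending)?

Pre-subsidy: 1638 - 9P = -844 + 8P gives P* = 146, x* = 324.
With the subsidy, sellers receive Ps = Pb + 85 for each unit, where Pb is the price buyers pay.
Supply in terms of Pb becomes xs = -844 + 8(Pb + 85) = -164 + 8Pb. Setting this equal to demand: 1638 - 9Pb = -164 + 8Pb, so Pb = 106.
Sellers receive Ps = 106 + 85 = 191; x' = 1638 − 9·106 = 684.
ΔCS = ½(324 + 684)(146 − 106) = 20160; ΔPS = ½(324 + 684)(191 − 146) = 22680.
Government spending = 85 × 684 = 58140.
Net change = 20160 + 22680 − 58140 = -15300. The loss equals the DWL triangle ½·85·360.

Net change in total surplus = -$15300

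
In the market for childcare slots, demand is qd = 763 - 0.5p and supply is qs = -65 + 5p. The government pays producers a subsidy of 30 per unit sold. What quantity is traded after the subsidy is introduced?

Pre-subsidy: 763 - 0.5p = -65 + 5p gives p* = 1656/11, q* = 7565/11.
With the subsidy, sellers receive ps = pb + 30 for each unit, where pb is the price buyers pay.
Supply in terms of pb becomes qs = -65 + 5(pb + 30) = 85 + 5pb. Setting this equal to demand: 763 - 0.5pb = 85 + 5pb, so pb = 1356/11.
Sellers receive ps = 1356/11 + 30 = 1686/11; q' = 763 − 0.5·(1356/11) = 7715/11.

q' = 7715/11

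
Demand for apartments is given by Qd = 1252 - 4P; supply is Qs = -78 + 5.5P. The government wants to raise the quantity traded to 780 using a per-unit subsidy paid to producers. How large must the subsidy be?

At Q = 780, invert demand for the buyer price: Pb = (1252 − 780)/4 = 118; invert supply for the seller price: Ps = (780 − (-78))/5.5 = 156.
The subsidy must fill the gap: s = Ps − Pb = 156 − 118 = 38.

Required subsidy s = 38 per unit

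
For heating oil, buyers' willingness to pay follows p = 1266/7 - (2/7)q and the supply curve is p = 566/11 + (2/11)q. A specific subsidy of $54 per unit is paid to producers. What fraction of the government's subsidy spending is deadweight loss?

Pre-subsidy: 1266/7 - (2/7)q = 566/11 + (2/11)q gives q* = 2491/9 and p* = 916/9.
With the subsidy, sellers receive ps = pb + 54 for each unit, where pb is the price buyers pay.
On the curves, pb = 1266/7 - (2/7)q and ps = 566/11 + (2/11)q; the wedge ps − pb = 54 gives 566/11 + (2/11)q − (1266/7 - (2/7)q) = 54, so q' = 7061/18.
Then pb = 1266/7 − (2/7)·(7061/18) = 619/9 and ps = 566/11 + (2/11)·(7061/18) = 1105/9.
ΔCS = ½(2491/9 + 7061/18)(916/9 − 619/9) = 132473/12; ΔPS = ½(2491/9 + 7061/18)(1105/9 − 916/9) = 84301/12.
Government spending = 54 × 7061/18 = 21183.
DWL = ½ × 54 × (7061/18 − 2491/9) = 3118.5; fraction = 3118.5 / 21183 = 2079/14122.

DWL / government spending = 2079/14122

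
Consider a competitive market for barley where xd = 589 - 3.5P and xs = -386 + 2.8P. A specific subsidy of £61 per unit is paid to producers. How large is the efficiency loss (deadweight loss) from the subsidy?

Deadweight loss = 26047/9

Pre-subsidy: 589 - 3.5P = -386 + 2.8P gives P* = 3250/21, x* = 142/3.
With the subsidy, sellers receive Ps = Pb + 61 for each unit, where Pb is the price buyers pay.
Supply in terms of Pb becomes xs = -386 + 2.8(Pb + 61) = -215.2 + 2.8Pb. Setting this equal to demand: 589 - 3.5Pb = -215.2 + 2.8Pb, so Pb = 8042/63.
Sellers receive Ps = 8042/63 + 61 = 11885/63; x' = 589 − 3.5·(8042/63) = 1280/9.
The subsidy expands output by 1280/9 − 142/3 = 854/9 past the efficient level; on those units the gap between marginal cost and willingness to pay runs from 0 up to 61.
DWL = ½ × 61 × 854/9 = 26047/9.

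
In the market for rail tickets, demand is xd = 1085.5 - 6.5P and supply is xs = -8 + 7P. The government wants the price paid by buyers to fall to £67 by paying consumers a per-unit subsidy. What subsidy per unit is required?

At a buyer price of 67, quantity demanded is 1085.5 − 6.5·67 = 650.
Sellers supply 650 only when they receive Ps with -8 + 7·Ps = 650, i.e. Ps = 94.
s = Ps − Pb = 94 − 67 = 27.

Required subsidy s = £27 per unit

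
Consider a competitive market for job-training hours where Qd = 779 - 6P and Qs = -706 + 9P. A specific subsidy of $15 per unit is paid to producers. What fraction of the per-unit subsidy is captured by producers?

Pre-subsidy: 779 - 6P = -706 + 9P gives P* = 99, Q* = 185.
With the subsidy, sellers receive Ps = Pb + 15 for each unit, where Pb is the price buyers pay.
Supply in terms of Pb becomes Qs = -706 + 9(Pb + 15) = -571 + 9Pb. Setting this equal to demand: 779 - 6Pb = -571 + 9Pb, so Pb = 90.
Sellers receive Ps = 90 + 15 = 105; Q' = 779 − 6·90 = 239.
Buyers' price falls by P* − Pb = 99 − 90 = 9; sellers' price rises by Ps − P* = 105 − 99 = 6.
So producers capture 6/15 = 0.4 of each unit of subsidy.

Producer share = 0.4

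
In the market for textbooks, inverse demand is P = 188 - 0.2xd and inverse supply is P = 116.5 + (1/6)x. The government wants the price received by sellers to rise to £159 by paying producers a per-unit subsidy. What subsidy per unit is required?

Required subsidy s = £22 per unit

At a seller price of 159, quantity supplied is -699 + 6·159 = 255.
Buyers absorb 255 only when they pay Pb = 188 − 0.2·255 = 137.
s = Ps − Pb = 159 − 137 = 22.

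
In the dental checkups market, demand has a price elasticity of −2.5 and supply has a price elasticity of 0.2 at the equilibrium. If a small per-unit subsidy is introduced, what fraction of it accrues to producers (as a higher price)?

For a small subsidy around the equilibrium, the benefit split depends on the relative slopes, which at a point are proportional to the elasticities.
Buyer share = εs/(εs + |εd|) = 0.2/(0.2 + 2.5) = 2/27; seller share = |εd|/(εs + |εd|) = 25/27.
So producers capture 25/27 of the subsidy.

Producer share = 25/27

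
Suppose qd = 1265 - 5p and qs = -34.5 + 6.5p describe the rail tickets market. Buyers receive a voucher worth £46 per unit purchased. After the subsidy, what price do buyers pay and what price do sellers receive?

Buyers pay £87; sellers receive £133

Pre-subsidy: 1265 - 5p = -34.5 + 6.5p gives p* = 113, q* = 700.
With the rebate, buyers effectively pay pb = ps − 46, where ps is the price sellers receive.
Demand in terms of ps becomes qd = 1265 − 5(ps − 46) = 1495 - 5ps. Setting this equal to supply: 1495 - 5ps = -34.5 + 6.5ps, so ps = 133.
Buyers pay pb = 133 − 46 = 87; q' = -34.5 + 6.5·133 = 830.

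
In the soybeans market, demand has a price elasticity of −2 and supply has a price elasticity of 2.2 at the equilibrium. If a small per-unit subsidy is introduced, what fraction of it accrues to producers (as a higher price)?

Producer share = 10/21

For a small subsidy around the equilibrium, the benefit split depends on the relative slopes, which at a point are proportional to the elasticities.
Buyer share = εs/(εs + |εd|) = 2.2/(2.2 + 2) = 11/21; seller share = |εd|/(εs + |εd|) = 10/21.
So producers capture 10/21 of the subsidy.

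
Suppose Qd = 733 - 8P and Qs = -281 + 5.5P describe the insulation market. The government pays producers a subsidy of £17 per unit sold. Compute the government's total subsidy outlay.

Government cost = 86071/27

Pre-subsidy: 733 - 8P = -281 + 5.5P gives P* = 676/9, Q* = 1189/9.
With the subsidy, sellers receive Ps = Pb + 17 for each unit, where Pb is the price buyers pay.
Supply in terms of Pb becomes Qs = -281 + 5.5(Pb + 17) = -187.5 + 5.5Pb. Setting this equal to demand: 733 - 8Pb = -187.5 + 5.5Pb, so Pb = 1841/27.
Sellers receive Ps = 1841/27 + 17 = 2300/27; Q' = 733 − 8·(1841/27) = 5063/27.
Government outlay = subsidy × quantity = 17 × 5063/27 = 86071/27.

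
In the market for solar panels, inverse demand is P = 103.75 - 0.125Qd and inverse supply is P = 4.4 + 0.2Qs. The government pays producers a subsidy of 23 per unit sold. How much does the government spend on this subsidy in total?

Government cost = 112562/13

Pre-subsidy: 103.75 - 0.125Q = 4.4 + 0.2Q gives Q* = 3974/13 and P* = 852/13.
With the subsidy, sellers receive Ps = Pb + 23 for each unit, where Pb is the price buyers pay.
On the curves, Pb = 103.75 - 0.125Q and Ps = 4.4 + 0.2Q; the wedge Ps − Pb = 23 gives 4.4 + 0.2Q − (103.75 - 0.125Q) = 23, so Q' = 4894/13.
Then Pb = 103.75 − 0.125·(4894/13) = 737/13 and Ps = 4.4 + 0.2·(4894/13) = 1036/13.
Government outlay = subsidy × quantity = 23 × 4894/13 = 112562/13.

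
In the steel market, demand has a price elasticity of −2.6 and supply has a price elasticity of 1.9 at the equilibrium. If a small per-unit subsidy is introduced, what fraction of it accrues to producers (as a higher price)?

For a small subsidy around the equilibrium, the benefit split depends on the relative slopes, which at a point are proportional to the elasticities.
Buyer share = εs/(εs + |εd|) = 1.9/(1.9 + 2.6) = 19/45; seller share = |εd|/(εs + |εd|) = 26/45.
So producers capture 26/45 of the subsidy.

Producer share = 26/45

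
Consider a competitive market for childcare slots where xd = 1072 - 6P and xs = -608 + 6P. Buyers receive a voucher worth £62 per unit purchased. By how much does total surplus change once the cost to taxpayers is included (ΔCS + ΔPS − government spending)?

Pre-subsidy: 1072 - 6P = -608 + 6P gives P* = 140, x* = 232.
With the rebate, buyers effectively pay Pb = Ps − 62, where Ps is the price sellers receive.
Demand in terms of Ps becomes xd = 1072 − 6(Ps − 62) = 1444 - 6Ps. Setting this equal to supply: 1444 - 6Ps = -608 + 6Ps, so Ps = 171.
Buyers pay Pb = 171 − 62 = 109; x' = -608 + 6·171 = 418.
ΔCS = ½(232 + 418)(140 − 109) = 10075; ΔPS = ½(232 + 418)(171 − 140) = 10075.
Government spending = 62 × 418 = 25916.
Net change = 10075 + 10075 − 25916 = -5766. The loss equals the DWL triangle ½·62·186.

Net change in total surplus = -£5766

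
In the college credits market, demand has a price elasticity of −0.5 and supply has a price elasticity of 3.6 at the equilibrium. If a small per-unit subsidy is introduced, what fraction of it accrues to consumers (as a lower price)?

For a small subsidy around the equilibrium, the benefit split depends on the relative slopes, which at a point are proportional to the elasticities.
Buyer share = εs/(εs + |εd|) = 3.6/(3.6 + 0.5) = 36/41; seller share = |εd|/(εs + |εd|) = 5/41.

Consumer share = 36/41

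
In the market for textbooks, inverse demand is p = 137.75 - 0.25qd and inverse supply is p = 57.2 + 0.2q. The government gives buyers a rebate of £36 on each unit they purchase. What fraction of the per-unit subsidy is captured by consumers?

Consumer share = 5/9

Pre-subsidy: 137.75 - 0.25q = 57.2 + 0.2q gives q* = 179 and p* = 93.
With the rebate, buyers effectively pay pb = ps − 36, where ps is the price sellers receive.
On the curves, pb = 137.75 - 0.25q and ps = 57.2 + 0.2q; the wedge ps − pb = 36 gives 57.2 + 0.2q − (137.75 - 0.25q) = 36, so q' = 259.
Then pb = 137.75 − 0.25·259 = 73 and ps = 57.2 + 0.2·259 = 109.
Buyers' price falls by p* − pb = 93 − 73 = 20; sellers' price rises by ps − p* = 109 − 93 = 16.
So consumers capture 20/36 = 5/9 of each unit of subsidy.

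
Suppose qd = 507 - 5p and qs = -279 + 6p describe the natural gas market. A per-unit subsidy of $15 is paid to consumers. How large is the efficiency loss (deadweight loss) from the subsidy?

Deadweight loss = 3375/11

Pre-subsidy: 507 - 5p = -279 + 6p gives p* = 786/11, q* = 1647/11.
With the rebate, buyers effectively pay pb = ps − 15, where ps is the price sellers receive.
Demand in terms of ps becomes qd = 507 − 5(ps − 15) = 582 - 5ps. Setting this equal to supply: 582 - 5ps = -279 + 6ps, so ps = 861/11.
Buyers pay pb = 861/11 − 15 = 696/11; q' = -279 + 6·(861/11) = 2097/11.
The subsidy expands output by 2097/11 − 1647/11 = 450/11 past the efficient level; on those units the gap between marginal cost and willingness to pay runs from 0 up to 15.
DWL = ½ × 15 × 450/11 = 3375/11.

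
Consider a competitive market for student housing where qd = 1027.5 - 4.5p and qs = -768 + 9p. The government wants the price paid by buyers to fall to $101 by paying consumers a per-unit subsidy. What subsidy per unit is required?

Required subsidy s = $48 per unit

At a buyer price of 101, quantity demanded is 1027.5 − 4.5·101 = 573.
Sellers supply 573 only when they receive ps with -768 + 9·ps = 573, i.e. ps = 149.
s = ps − pb = 149 − 101 = 48.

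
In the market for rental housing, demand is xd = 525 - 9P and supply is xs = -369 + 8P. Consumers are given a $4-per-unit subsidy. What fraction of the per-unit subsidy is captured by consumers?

Pre-subsidy: 525 - 9P = -369 + 8P gives P* = 894/17, x* = 879/17.
With the rebate, buyers effectively pay Pb = Ps − 4, where Ps is the price sellers receive.
Demand in terms of Ps becomes xd = 525 − 9(Ps − 4) = 561 - 9Ps. Setting this equal to supply: 561 - 9Ps = -369 + 8Ps, so Ps = 930/17.
Buyers pay Pb = 930/17 − 4 = 862/17; x' = -369 + 8·(930/17) = 1167/17.
Buyers' price falls by P* − Pb = 894/17 − 862/17 = 32/17; sellers' price rises by Ps − P* = 930/17 − 894/17 = 36/17.
So consumers capture (32/17)/4 = 8/17 of each unit of subsidy.

Consumer share = 8/17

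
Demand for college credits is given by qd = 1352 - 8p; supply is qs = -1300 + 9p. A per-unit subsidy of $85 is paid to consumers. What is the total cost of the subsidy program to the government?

Government cost = $39440

Pre-subsidy: 1352 - 8p = -1300 + 9p gives p* = 156, q* = 104.
With the rebate, buyers effectively pay pb = ps − 85, where ps is the price sellers receive.
Demand in terms of ps becomes qd = 1352 − 8(ps − 85) = 2032 - 8ps. Setting this equal to supply: 2032 - 8ps = -1300 + 9ps, so ps = 196.
Buyers pay pb = 196 − 85 = 111; q' = -1300 + 9·196 = 464.
Government outlay = subsidy × quantity = 85 × 464 = 39440.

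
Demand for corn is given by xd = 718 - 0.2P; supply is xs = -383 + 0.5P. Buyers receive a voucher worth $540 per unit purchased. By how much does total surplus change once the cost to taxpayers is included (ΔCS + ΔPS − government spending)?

Pre-subsidy: 718 - 0.2P = -383 + 0.5P gives P* = 11010/7, x* = 2824/7.
With the rebate, buyers effectively pay Pb = Ps − 540, where Ps is the price sellers receive.
Demand in terms of Ps becomes xd = 718 − 0.2(Ps − 540) = 826 - 0.2Ps. Setting this equal to supply: 826 - 0.2Ps = -383 + 0.5Ps, so Ps = 12090/7.
Buyers pay Pb = 12090/7 − 540 = 8310/7; x' = -383 + 0.5·(12090/7) = 3364/7.
ΔCS = ½(2824/7 + 3364/7)(11010/7 − 8310/7) = 1193400/7; ΔPS = ½(2824/7 + 3364/7)(12090/7 − 11010/7) = 477360/7.
Government spending = 540 × 3364/7 = 1816560/7.
Net change = 1193400/7 + 477360/7 − 1816560/7 = -145800/7. The loss equals the DWL triangle ½·540·540/7.

Net change in total surplus = -145800/7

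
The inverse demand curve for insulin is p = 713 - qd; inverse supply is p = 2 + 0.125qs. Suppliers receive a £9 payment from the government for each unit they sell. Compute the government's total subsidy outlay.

Pre-subsidy: 713 - q = 2 + 0.125q gives q* = 632 and p* = 81.
With the subsidy, sellers receive ps = pb + 9 for each unit, where pb is the price buyers pay.
On the curves, pb = 713 - q and ps = 2 + 0.125q; the wedge ps − pb = 9 gives 2 + 0.125q − (713 - q) = 9, so q' = 640.
Then pb = 713 − 1·640 = 73 and ps = 2 + 0.125·640 = 82.
Government outlay = subsidy × quantity = 9 × 640 = 5760.

Government cost = £5760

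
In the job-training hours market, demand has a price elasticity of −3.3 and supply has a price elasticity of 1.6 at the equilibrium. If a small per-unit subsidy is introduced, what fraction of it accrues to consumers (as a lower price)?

Consumer share = 16/49

For a small subsidy around the equilibrium, the benefit split depends on the relative slopes, which at a point are proportional to the elasticities.
Buyer share = εs/(εs + |εd|) = 1.6/(1.6 + 3.3) = 16/49; seller share = |εd|/(εs + |εd|) = 33/49.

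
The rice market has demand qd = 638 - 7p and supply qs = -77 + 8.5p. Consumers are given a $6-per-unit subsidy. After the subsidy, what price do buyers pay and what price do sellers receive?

Buyers pay 1328/31; sellers receive 1514/31

Pre-subsidy: 638 - 7p = -77 + 8.5p gives p* = 1430/31, q* = 9768/31.
With the rebate, buyers effectively pay pb = ps − 6, where ps is the price sellers receive.
Demand in terms of ps becomes qd = 638 − 7(ps − 6) = 680 - 7ps. Setting this equal to supply: 680 - 7ps = -77 + 8.5ps, so ps = 1514/31.
Buyers pay pb = 1514/31 − 6 = 1328/31; q' = -77 + 8.5·(1514/31) = 10482/31.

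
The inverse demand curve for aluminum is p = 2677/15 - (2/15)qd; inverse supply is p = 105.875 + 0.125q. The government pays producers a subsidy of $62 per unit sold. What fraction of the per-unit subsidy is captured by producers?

Producer share = 15/31

Pre-subsidy: 2677/15 - (2/15)q = 105.875 + 0.125q gives q* = 281 and p* = 141.
With the subsidy, sellers receive ps = pb + 62 for each unit, where pb is the price buyers pay.
On the curves, pb = 2677/15 - (2/15)q and ps = 105.875 + 0.125q; the wedge ps − pb = 62 gives 105.875 + 0.125q − (2677/15 - (2/15)q) = 62, so q' = 521.
Then pb = 2677/15 − (2/15)·521 = 109 and ps = 105.875 + 0.125·521 = 171.
Buyers' price falls by p* − pb = 141 − 109 = 32; sellers' price rises by ps − p* = 171 − 141 = 30.
So producers capture 30/62 = 15/31 of each unit of subsidy.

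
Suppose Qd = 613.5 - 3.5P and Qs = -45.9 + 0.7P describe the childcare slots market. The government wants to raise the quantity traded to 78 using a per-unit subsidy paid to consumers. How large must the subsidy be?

At Q = 78, invert demand for the buyer price: Pb = (613.5 − 78)/3.5 = 153; invert supply for the seller price: Ps = (78 − (-45.9))/0.7 = 177.
The subsidy must fill the gap: s = Ps − Pb = 177 − 153 = 24.

Required subsidy s = 24 per unit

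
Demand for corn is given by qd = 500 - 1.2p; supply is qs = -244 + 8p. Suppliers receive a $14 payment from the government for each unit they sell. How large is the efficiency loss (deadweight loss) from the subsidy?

Pre-subsidy: 500 - 1.2p = -244 + 8p gives p* = 1860/23, q* = 9268/23.
With the subsidy, sellers receive ps = pb + 14 for each unit, where pb is the price buyers pay.
Supply in terms of pb becomes qs = -244 + 8(pb + 14) = -132 + 8pb. Setting this equal to demand: 500 - 1.2pb = -132 + 8pb, so pb = 1580/23.
Sellers receive ps = 1580/23 + 14 = 1902/23; q' = 500 − 1.2·(1580/23) = 9604/23.
The subsidy expands output by 9604/23 − 9268/23 = 336/23 past the efficient level; on those units the gap between marginal cost and willingness to pay runs from 0 up to 14.
DWL = ½ × 14 × 336/23 = 2352/23.

Deadweight loss = 2352/23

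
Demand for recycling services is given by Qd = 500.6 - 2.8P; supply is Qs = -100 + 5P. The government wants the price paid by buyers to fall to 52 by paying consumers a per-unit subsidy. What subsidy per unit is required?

At a buyer price of 52, quantity demanded is 500.6 − 2.8·52 = 355.
Sellers supply 355 only when they receive Ps with -100 + 5·Ps = 355, i.e. Ps = 91.
s = Ps − Pb = 91 − 52 = 39.

Required subsidy s = 39 per unit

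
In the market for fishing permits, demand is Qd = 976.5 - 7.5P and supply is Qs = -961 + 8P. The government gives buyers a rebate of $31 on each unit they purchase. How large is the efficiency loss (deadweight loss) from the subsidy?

Deadweight loss = $1860

Pre-subsidy: 976.5 - 7.5P = -961 + 8P gives P* = 125, Q* = 39.
With the rebate, buyers effectively pay Pb = Ps − 31, where Ps is the price sellers receive.
Demand in terms of Ps becomes Qd = 976.5 − 7.5(Ps − 31) = 1209 - 7.5Ps. Setting this equal to supply: 1209 - 7.5Ps = -961 + 8Ps, so Ps = 140.
Buyers pay Pb = 140 − 31 = 109; Q' = -961 + 8·140 = 159.
The subsidy expands output by 159 − 39 = 120 past the efficient level; on those units the gap between marginal cost and willingness to pay runs from 0 up to 31.
DWL = ½ × 31 × 120 = 1860.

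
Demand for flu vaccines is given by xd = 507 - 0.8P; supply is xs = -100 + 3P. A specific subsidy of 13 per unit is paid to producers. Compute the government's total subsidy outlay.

Government cost = 95693/19

Pre-subsidy: 507 - 0.8P = -100 + 3P gives P* = 3035/19, x* = 7205/19.
With the subsidy, sellers receive Ps = Pb + 13 for each unit, where Pb is the price buyers pay.
Supply in terms of Pb becomes xs = -100 + 3(Pb + 13) = -61 + 3Pb. Setting this equal to demand: 507 - 0.8Pb = -61 + 3Pb, so Pb = 2840/19.
Sellers receive Ps = 2840/19 + 13 = 3087/19; x' = 507 − 0.8·(2840/19) = 7361/19.
Government outlay = subsidy × quantity = 13 × 7361/19 = 95693/19.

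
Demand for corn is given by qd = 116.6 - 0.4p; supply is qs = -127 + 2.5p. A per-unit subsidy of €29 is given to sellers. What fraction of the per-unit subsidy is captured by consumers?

Pre-subsidy: 116.6 - 0.4p = -127 + 2.5p gives p* = 84, q* = 83.
With the subsidy, sellers receive ps = pb + 29 for each unit, where pb is the price buyers pay.
Supply in terms of pb becomes qs = -127 + 2.5(pb + 29) = -54.5 + 2.5pb. Setting this equal to demand: 116.6 - 0.4pb = -54.5 + 2.5pb, so pb = 59.
Sellers receive ps = 59 + 29 = 88; q' = 116.6 − 0.4·59 = 93.
Buyers' price falls by p* − pb = 84 − 59 = 25; sellers' price rises by ps − p* = 88 − 84 = 4.
So consumers capture 25/29 = 25/29 of each unit of subsidy.

Consumer share = 25/29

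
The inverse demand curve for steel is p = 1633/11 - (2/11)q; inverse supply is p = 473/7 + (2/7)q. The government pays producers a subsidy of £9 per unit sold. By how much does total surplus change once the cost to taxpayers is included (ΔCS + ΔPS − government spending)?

Net change in total surplus = -£86.625

Pre-subsidy: 1633/11 - (2/11)q = 473/7 + (2/7)q gives q* = 173 and p* = 117.
With the subsidy, sellers receive ps = pb + 9 for each unit, where pb is the price buyers pay.
On the curves, pb = 1633/11 - (2/11)q and ps = 473/7 + (2/7)q; the wedge ps − pb = 9 gives 473/7 + (2/7)q − (1633/11 - (2/11)q) = 9, so q' = 192.25.
Then pb = 1633/11 − (2/11)·192.25 = 113.5 and ps = 473/7 + (2/7)·192.25 = 122.5.
ΔCS = ½(173 + 192.25)(117 − 113.5) = 639.1875; ΔPS = ½(173 + 192.25)(122.5 − 117) = 1004.4375.
Government spending = 9 × 192.25 = 1730.25.
Net change = 639.1875 + 1004.4375 − 1730.25 = -86.625. The loss equals the DWL triangle ½·9·19.25.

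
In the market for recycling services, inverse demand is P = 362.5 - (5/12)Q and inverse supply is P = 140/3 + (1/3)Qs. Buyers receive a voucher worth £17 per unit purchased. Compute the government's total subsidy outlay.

Pre-subsidy: 362.5 - (5/12)Q = 140/3 + (1/3)Q gives Q* = 3790/9 and P* = 5050/27.
With the rebate, buyers effectively pay Pb = Ps − 17, where Ps is the price sellers receive.
On the curves, Pb = 362.5 - (5/12)Q and Ps = 140/3 + (1/3)Q; the wedge Ps − Pb = 17 gives 140/3 + (1/3)Q − (362.5 - (5/12)Q) = 17, so Q' = 3994/9.
Then Pb = 362.5 − (5/12)·(3994/9) = 4795/27 and Ps = 140/3 + (1/3)·(3994/9) = 5254/27.
Government outlay = subsidy × quantity = 17 × 3994/9 = 67898/9.

Government cost = 67898/9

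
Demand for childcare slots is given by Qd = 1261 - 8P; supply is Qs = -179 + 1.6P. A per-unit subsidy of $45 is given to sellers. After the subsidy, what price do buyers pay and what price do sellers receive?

Pre-subsidy: 1261 - 8P = -179 + 1.6P gives P* = 150, Q* = 61.
With the subsidy, sellers receive Ps = Pb + 45 for each unit, where Pb is the price buyers pay.
Supply in terms of Pb becomes Qs = -179 + 1.6(Pb + 45) = -107 + 1.6Pb. Setting this equal to demand: 1261 - 8Pb = -107 + 1.6Pb, so Pb = 142.5.
Sellers receive Ps = 142.5 + 45 = 187.5; Q' = 1261 − 8·142.5 = 121.

Buyers pay $142.5; sellers receive $187.5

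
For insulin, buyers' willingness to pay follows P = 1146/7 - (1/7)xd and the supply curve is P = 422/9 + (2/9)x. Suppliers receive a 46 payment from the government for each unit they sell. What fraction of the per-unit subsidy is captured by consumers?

Pre-subsidy: 1146/7 - (1/7)x = 422/9 + (2/9)x gives x* = 320 and P* = 118.
With the subsidy, sellers receive Ps = Pb + 46 for each unit, where Pb is the price buyers pay.
On the curves, Pb = 1146/7 - (1/7)x and Ps = 422/9 + (2/9)x; the wedge Ps − Pb = 46 gives 422/9 + (2/9)x − (1146/7 - (1/7)x) = 46, so x' = 446.
Then Pb = 1146/7 − (1/7)·446 = 100 and Ps = 422/9 + (2/9)·446 = 146.
Buyers' price falls by P* − Pb = 118 − 100 = 18; sellers' price rises by Ps − P* = 146 − 118 = 28.
So consumers capture 18/46 = 9/23 of each unit of subsidy.

Consumer share = 9/23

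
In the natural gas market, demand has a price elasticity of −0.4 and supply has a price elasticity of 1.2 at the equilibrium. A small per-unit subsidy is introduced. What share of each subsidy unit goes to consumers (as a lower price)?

Consumer share = 0.75

For a small subsidy around the equilibrium, the benefit split depends on the relative slopes, which at a point are proportional to the elasticities.
Buyer share = εs/(εs + |εd|) = 1.2/(1.2 + 0.4) = 0.75; seller share = |εd|/(εs + |εd|) = 0.25.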